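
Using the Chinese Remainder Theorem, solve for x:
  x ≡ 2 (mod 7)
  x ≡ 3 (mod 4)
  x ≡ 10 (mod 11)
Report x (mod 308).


Moduli 7, 4, 11 are pairwise coprime; by CRT there is a unique solution modulo M = 7 · 4 · 11 = 308.
Solve pairwise, accumulating the modulus:
  Start with x ≡ 2 (mod 7).
  Combine with x ≡ 3 (mod 4): since gcd(7, 4) = 1, we get a unique residue mod 28.
    Write x = 2 + 7·t and substitute into x ≡ 3 (mod 4): 7·t ≡ 3 − 2 = 1 (mod 4).
    Reduce coefficients mod 4: 3·t ≡ 1 (mod 4).
    The inverse of 3 mod 4 is 3 (since 3·3 = 9 = 2·4 + 1), so t ≡ 3·1 = 3 ≡ 3 (mod 4).
    Then x = 2 + 7·3 = 23, valid modulo lcm(7, 4) = 28: x ≡ 23 (mod 28).
  Combine with x ≡ 10 (mod 11): since gcd(28, 11) = 1, we get a unique residue mod 308.
    Write x = 23 + 28·t and substitute into x ≡ 10 (mod 11): 28·t ≡ 10 − 23 = -13 (mod 11).
    Reduce coefficients mod 11: 6·t ≡ 9 (mod 11).
    The inverse of 6 mod 11 is 2 (since 6·2 = 12 = 1·11 + 1), so t ≡ 2·9 = 18 ≡ 7 (mod 11).
    Then x = 23 + 28·7 = 219, valid modulo lcm(28, 11) = 308: x ≡ 219 (mod 308).
Verify: 219 mod 7 = 2 ✓, 219 mod 4 = 3 ✓, 219 mod 11 = 10 ✓.

x ≡ 219 (mod 308).


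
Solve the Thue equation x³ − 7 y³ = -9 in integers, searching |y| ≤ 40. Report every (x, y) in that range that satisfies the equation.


The equation is x³ - 7y³ = -9. For fixed y, x³ = 7·y³ − 9, so a solution requires the RHS to be a perfect cube.
Strategy: iterate y from -40 to 40, compute RHS = 7·y³ − 9, and check whether it is a (positive or negative) perfect cube.
Check small values of y:
  y = 0: RHS = -9 is not a perfect cube.
  y = 1: RHS = -2 is not a perfect cube.
  y = -1: RHS = -16 is not a perfect cube.
  y = 2: RHS = 47 is not a perfect cube.
  y = -2: RHS = -65 is not a perfect cube.
  y = 3: RHS = 180 is not a perfect cube.
  y = -3: RHS = -198 is not a perfect cube.
Continuing the search up to |y| = 40 finds no solutions either.
No (x, y) in the scanned range satisfies the equation.

No integer solutions with |y| ≤ 40.


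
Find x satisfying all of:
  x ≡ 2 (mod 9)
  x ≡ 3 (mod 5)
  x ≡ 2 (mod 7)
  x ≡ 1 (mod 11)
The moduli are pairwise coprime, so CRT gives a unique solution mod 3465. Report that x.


Product of moduli M = 9 · 5 · 7 · 11 = 3465.
Merge one congruence at a time:
  Start: x ≡ 2 (mod 9).
  Combine with x ≡ 3 (mod 5); new modulus lcm = 45.
    Write x = 2 + 9·t and substitute into x ≡ 3 (mod 5): 9·t ≡ 3 − 2 = 1 (mod 5).
    Reduce coefficients mod 5: 4·t ≡ 1 (mod 5).
    The inverse of 4 mod 5 is 4 (since 4·4 = 16 = 3·5 + 1), so t ≡ 4·1 = 4 ≡ 4 (mod 5).
    Then x = 2 + 9·4 = 38, valid modulo lcm(9, 5) = 45: x ≡ 38 (mod 45).
  Combine with x ≡ 2 (mod 7); new modulus lcm = 315.
    Write x = 38 + 45·t and substitute into x ≡ 2 (mod 7): 45·t ≡ 2 − 38 = -36 (mod 7).
    Reduce coefficients mod 7: 3·t ≡ 6 (mod 7).
    The inverse of 3 mod 7 is 5 (since 3·5 = 15 = 2·7 + 1), so t ≡ 5·6 = 30 ≡ 2 (mod 7).
    Then x = 38 + 45·2 = 128, valid modulo lcm(45, 7) = 315: x ≡ 128 (mod 315).
  Combine with x ≡ 1 (mod 11); new modulus lcm = 3465.
    Write x = 128 + 315·t and substitute into x ≡ 1 (mod 11): 315·t ≡ 1 − 128 = -127 (mod 11).
    Reduce coefficients mod 11: 7·t ≡ 5 (mod 11).
    The inverse of 7 mod 11 is 8 (since 7·8 = 56 = 5·11 + 1), so t ≡ 8·5 = 40 ≡ 7 (mod 11).
    Then x = 128 + 315·7 = 2333, valid modulo lcm(315, 11) = 3465: x ≡ 2333 (mod 3465).
Verify against each original: 2333 mod 9 = 2, 2333 mod 5 = 3, 2333 mod 7 = 2, 2333 mod 11 = 1.

x ≡ 2333 (mod 3465).


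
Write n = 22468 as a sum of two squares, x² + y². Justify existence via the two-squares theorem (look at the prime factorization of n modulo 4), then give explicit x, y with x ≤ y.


Step 1: Factor n = 22468 = 2^2 · 41 · 137.
Step 2: Check the mod-4 condition on each prime factor: 2 = 2 (special); 41 ≡ 1 (mod 4), exponent 1; 137 ≡ 1 (mod 4), exponent 1.
All primes ≡ 3 (mod 4) appear to even exponent (or don't appear), so by the two-squares theorem n IS expressible as a sum of two squares.
Step 3: Build a representation. Group n = k² · m with k = 2 and m = 41 · 137 = 5617 (a product of primes ≡ 1 (mod 4)); a representation of m scales to one of n via (k·x)² + (k·y)² = k²(x² + y²). Each prime p ≡ 1 (mod 4) is itself a sum of two squares; find a² by testing p − a² for a perfect square:
  41: 41 − 1² = 40, 41 − 2² = 37, 41 − 3² = 32, 41 − 4² = 25 = 5² ⇒ 41 = 4² + 5².
  137: 137 − 1² = 136, 137 − 2² = 133, 137 − 3² = 128, 137 − 4² = 121 = 11² ⇒ 137 = 4² + 11².
  Combine using the Brahmagupta–Fibonacci identity (a² + b²)(c² + d²) = (ac − bd)² + (ad + bc)² = (ac + bd)² + (ad − bc)²:
  41 · 137 = 5617: from (4² + 5²)(4² + 11²), take (4·4 − 5·11, 4·11 + 5·4) = (16 − 55, 44 + 20) = (-39, 64); dropping signs (only squares matter) gives (39, 64); check 39² + 64² = 1521 + 4096 = 5617 ✓.
  Scale by k = 2: (2·39, 2·64) = (78, 128).
Step 4: Order so x ≤ y and verify: 78² + 128² = 6084 + 16384 = 22468 = n. ✓

n = 22468 = 78² + 128² (one valid representation with x ≤ y).


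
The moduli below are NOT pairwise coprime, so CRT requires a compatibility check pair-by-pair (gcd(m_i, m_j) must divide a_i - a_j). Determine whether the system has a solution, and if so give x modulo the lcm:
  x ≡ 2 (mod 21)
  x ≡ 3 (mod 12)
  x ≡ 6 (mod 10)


Moduli 21, 12, 10 are not pairwise coprime, so CRT works modulo lcm(m_i) when all pairwise compatibility conditions hold.
Pairwise compatibility: gcd(m_i, m_j) must divide a_i - a_j for every pair.
Merge one congruence at a time:
  Start: x ≡ 2 (mod 21).
  Combine with x ≡ 3 (mod 12): gcd(21, 12) = 3, and 3 - 2 = 1 is NOT divisible by 3.
    ⇒ system is inconsistent (no integer solution).

No solution (the system is inconsistent).


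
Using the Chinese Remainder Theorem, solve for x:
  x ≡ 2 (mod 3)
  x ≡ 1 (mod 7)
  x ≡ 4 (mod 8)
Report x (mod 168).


Moduli 3, 7, 8 are pairwise coprime; by CRT there is a unique solution modulo M = 3 · 7 · 8 = 168.
Solve pairwise, accumulating the modulus:
  Start with x ≡ 2 (mod 3).
  Combine with x ≡ 1 (mod 7): since gcd(3, 7) = 1, we get a unique residue mod 21.
    Write x = 2 + 3·t and substitute into x ≡ 1 (mod 7): 3·t ≡ 1 − 2 = -1 (mod 7).
    Reduce coefficients mod 7: 3·t ≡ 6 (mod 7).
    The inverse of 3 mod 7 is 5 (since 3·5 = 15 = 2·7 + 1), so t ≡ 5·6 = 30 ≡ 2 (mod 7).
    Then x = 2 + 3·2 = 8, valid modulo lcm(3, 7) = 21: x ≡ 8 (mod 21).
  Combine with x ≡ 4 (mod 8): since gcd(21, 8) = 1, we get a unique residue mod 168.
    Write x = 8 + 21·t and substitute into x ≡ 4 (mod 8): 21·t ≡ 4 − 8 = -4 (mod 8).
    Reduce coefficients mod 8: 5·t ≡ 4 (mod 8).
    The inverse of 5 mod 8 is 5 (since 5·5 = 25 = 3·8 + 1), so t ≡ 5·4 = 20 ≡ 4 (mod 8).
    Then x = 8 + 21·4 = 92, valid modulo lcm(21, 8) = 168: x ≡ 92 (mod 168).
Verify: 92 mod 3 = 2 ✓, 92 mod 7 = 1 ✓, 92 mod 8 = 4 ✓.

x ≡ 92 (mod 168).


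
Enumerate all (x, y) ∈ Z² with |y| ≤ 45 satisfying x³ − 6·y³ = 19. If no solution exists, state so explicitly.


The equation is x³ - 6y³ = 19. For fixed y, x³ = 6·y³ + 19, so a solution requires the RHS to be a perfect cube.
Strategy: iterate y from -45 to 45, compute RHS = 6·y³ + 19, and check whether it is a (positive or negative) perfect cube.
Check small values of y:
  y = 0: RHS = 19 is not a perfect cube.
  y = 1: RHS = 25 is not a perfect cube.
  y = -1: RHS = 13 is not a perfect cube.
  y = 2: RHS = 67 is not a perfect cube.
  y = -2: RHS = -29 is not a perfect cube.
  y = 3: RHS = 181 is not a perfect cube.
  y = -3: RHS = -143 is not a perfect cube.
Continuing the search up to |y| = 45 finds no solutions either.
No (x, y) in the scanned range satisfies the equation.

No integer solutions with |y| ≤ 45.


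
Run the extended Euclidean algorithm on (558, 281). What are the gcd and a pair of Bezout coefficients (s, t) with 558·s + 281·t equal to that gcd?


Euclidean algorithm on (558, 281) — divide until remainder is 0:
  558 = 1 · 281 + 277
  281 = 1 · 277 + 4
  277 = 69 · 4 + 1
  4 = 4 · 1 + 0
gcd(558, 281) = 1.
Track Bezout coefficients alongside the remainders: start with r₀ = 558 = a·1 + b·0 (s = 1, t = 0) and r₁ = 281 = a·0 + b·1 (s = 0, t = 1); each new remainder r_{k+1} = r_{k-1} − q_k·r_k inherits s_{k+1} = s_{k-1} − q_k·s_k, t_{k+1} = t_{k-1} − q_k·t_k, so r_k = a·s_k + b·t_k at every step:
  q = 1: r = 277, s = 1 − 1·0 = 1, t = 0 − 1·1 = -1  (check: 558·1 + 281·(-1) = 277)
  q = 1: r = 4, s = 0 − 1·1 = -1, t = 1 − 1·(-1) = 2  (check: 558·(-1) + 281·2 = 4)
  q = 69: r = 1, s = 1 − 69·(-1) = 70, t = -1 − 69·2 = -139  (check: 558·70 + 281·(-139) = 1)
The row with r = 1 (the gcd) gives the Bezout coefficients s = 70, t = -139.
Result: 558 · (70) + 281 · (-139) = 1.

gcd(558, 281) = 1; s = 70, t = -139 (check: 558·70 + 281·(-139) = 1).


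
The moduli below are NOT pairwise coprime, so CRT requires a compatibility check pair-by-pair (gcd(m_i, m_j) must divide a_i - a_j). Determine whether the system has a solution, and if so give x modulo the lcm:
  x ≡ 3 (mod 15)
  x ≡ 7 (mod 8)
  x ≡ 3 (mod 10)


Moduli 15, 8, 10 are not pairwise coprime, so CRT works modulo lcm(m_i) when all pairwise compatibility conditions hold.
Pairwise compatibility: gcd(m_i, m_j) must divide a_i - a_j for every pair.
Merge one congruence at a time:
  Start: x ≡ 3 (mod 15).
  Combine with x ≡ 7 (mod 8): gcd(15, 8) = 1; 7 - 3 = 4, which IS divisible by 1, so compatible.
    Write x = 3 + 15·t and substitute into x ≡ 7 (mod 8): 15·t ≡ 7 − 3 = 4 (mod 8).
    Reduce coefficients mod 8: 7·t ≡ 4 (mod 8).
    The inverse of 7 mod 8 is 7 (since 7·7 = 49 = 6·8 + 1), so t ≡ 7·4 = 28 ≡ 4 (mod 8).
    Then x = 3 + 15·4 = 63, valid modulo lcm(15, 8) = 120: x ≡ 63 (mod 120).
  Combine with x ≡ 3 (mod 10): gcd(120, 10) = 10; 3 - 63 = -60, which IS divisible by 10, so compatible.
    Write x = 63 + 120·t and substitute into x ≡ 3 (mod 10): 120·t ≡ 3 − 63 = -60 (mod 10).
    Divide the congruence (and modulus) by g = 10: 12·t ≡ -6 (mod 1).
    Modulo 1 every t works; take t = 0.
    Then x = 63 + 120·0 = 63, valid modulo lcm(120, 10) = 120: x ≡ 63 (mod 120).
Verify: 63 mod 15 = 3, 63 mod 8 = 7, 63 mod 10 = 3.

x ≡ 63 (mod 120).


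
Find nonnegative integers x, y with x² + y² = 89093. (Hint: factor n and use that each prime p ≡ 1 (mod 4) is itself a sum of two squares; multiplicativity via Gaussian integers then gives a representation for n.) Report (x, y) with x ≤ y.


Step 1: Factor n = 89093 = 41^2 · 53.
Step 2: Check the mod-4 condition on each prime factor: 41 ≡ 1 (mod 4), exponent 2; 53 ≡ 1 (mod 4), exponent 1.
All primes ≡ 3 (mod 4) appear to even exponent (or don't appear), so by the two-squares theorem n IS expressible as a sum of two squares.
Step 3: Build a representation. Here n = 41 · 41 · 53 is a product of primes ≡ 1 (mod 4). Each prime p ≡ 1 (mod 4) is itself a sum of two squares; find a² by testing p − a² for a perfect square:
  41: 41 − 1² = 40, 41 − 2² = 37, 41 − 3² = 32, 41 − 4² = 25 = 5² ⇒ 41 = 4² + 5².
  53: 53 − 1² = 52, 53 − 2² = 49 = 7² ⇒ 53 = 2² + 7².
  Combine using the Brahmagupta–Fibonacci identity (a² + b²)(c² + d²) = (ac − bd)² + (ad + bc)² = (ac + bd)² + (ad − bc)²:
  41 · 41 = 1681: from (4² + 5²)(4² + 5²), take (4·4 − 5·5, 4·5 + 5·4) = (16 − 25, 20 + 20) = (-9, 40); dropping signs (only squares matter) gives (9, 40); check 9² + 40² = 81 + 1600 = 1681 ✓.
  1681 · 53 = 89093: from (9² + 40²)(2² + 7²), take (9·2 − 40·7, 9·7 + 40·2) = (18 − 280, 63 + 80) = (-262, 143); dropping signs (only squares matter) gives (262, 143); check 262² + 143² = 68644 + 20449 = 89093 ✓.
Step 4: Order so x ≤ y and verify: 143² + 262² = 20449 + 68644 = 89093 = n. ✓

n = 89093 = 143² + 262² (one valid representation with x ≤ y).


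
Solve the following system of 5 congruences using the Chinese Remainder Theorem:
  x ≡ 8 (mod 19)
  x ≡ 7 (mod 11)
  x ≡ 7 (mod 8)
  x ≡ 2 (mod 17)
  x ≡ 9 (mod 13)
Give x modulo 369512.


Product of moduli M = 19 · 11 · 8 · 17 · 13 = 369512.
Merge one congruence at a time:
  Start: x ≡ 8 (mod 19).
  Combine with x ≡ 7 (mod 11); new modulus lcm = 209.
    Write x = 8 + 19·t and substitute into x ≡ 7 (mod 11): 19·t ≡ 7 − 8 = -1 (mod 11).
    Reduce coefficients mod 11: 8·t ≡ 10 (mod 11).
    The inverse of 8 mod 11 is 7 (since 8·7 = 56 = 5·11 + 1), so t ≡ 7·10 = 70 ≡ 4 (mod 11).
    Then x = 8 + 19·4 = 84, valid modulo lcm(19, 11) = 209: x ≡ 84 (mod 209).
  Combine with x ≡ 7 (mod 8); new modulus lcm = 1672.
    Write x = 84 + 209·t and substitute into x ≡ 7 (mod 8): 209·t ≡ 7 − 84 = -77 (mod 8).
    Reduce coefficients mod 8: 1·t ≡ 3 (mod 8).
    So t ≡ 3 (mod 8).
    Then x = 84 + 209·3 = 711, valid modulo lcm(209, 8) = 1672: x ≡ 711 (mod 1672).
  Combine with x ≡ 2 (mod 17); new modulus lcm = 28424.
    Write x = 711 + 1672·t and substitute into x ≡ 2 (mod 17): 1672·t ≡ 2 − 711 = -709 (mod 17).
    Reduce coefficients mod 17: 6·t ≡ 5 (mod 17).
    The inverse of 6 mod 17 is 3 (since 6·3 = 18 = 1·17 + 1), so t ≡ 3·5 = 15 ≡ 15 (mod 17).
    Then x = 711 + 1672·15 = 25791, valid modulo lcm(1672, 17) = 28424: x ≡ 25791 (mod 28424).
  Combine with x ≡ 9 (mod 13); new modulus lcm = 369512.
    Write x = 25791 + 28424·t and substitute into x ≡ 9 (mod 13): 28424·t ≡ 9 − 25791 = -25782 (mod 13).
    Reduce coefficients mod 13: 6·t ≡ 10 (mod 13).
    The inverse of 6 mod 13 is 11 (since 6·11 = 66 = 5·13 + 1), so t ≡ 11·10 = 110 ≡ 6 (mod 13).
    Then x = 25791 + 28424·6 = 196335, valid modulo lcm(28424, 13) = 369512: x ≡ 196335 (mod 369512).
Verify against each original: 196335 mod 19 = 8, 196335 mod 11 = 7, 196335 mod 8 = 7, 196335 mod 17 = 2, 196335 mod 13 = 9.

x ≡ 196335 (mod 369512).


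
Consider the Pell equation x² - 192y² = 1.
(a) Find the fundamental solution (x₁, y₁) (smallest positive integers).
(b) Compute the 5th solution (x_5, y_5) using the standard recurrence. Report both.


Step 1: Find the fundamental solution (x₁, y₁) of x² - 192y² = 1.
  Expand √192 as a continued fraction. a₀ = ⌊√192⌋ = 13; iterate m_{k+1} = d_k·a_k − m_k, d_{k+1} = (192 − m_{k+1}²)/d_k, a_{k+1} = ⌊(a₀ + m_{k+1})/d_{k+1}⌋ (starting m₀ = 0, d₀ = 1), with convergents p_k = a_k·p_{k-1} + p_{k-2}, q_k = a_k·q_{k-1} + q_{k-2} (p₋₁ = 1, q₋₁ = 0):
  k = 0: a₀ = 13; p₀/q₀ = 13/1; p₀² − 192·q₀² = 169 − 192 = -23.
  k = 1: m = 13, d = 23, a = ⌊(13 + 13)/23⌋ = 1; p/q = (1·13 + 1)/(1·1 + 0) = 14/1; p² − 192·q² = 196 − 192 = 4.
  k = 2: m = 10, d = 4, a = ⌊(13 + 10)/4⌋ = 5; p/q = (5·14 + 13)/(5·1 + 1) = 83/6; p² − 192·q² = 6889 − 6912 = -23.
  k = 3: m = 10, d = 23, a = ⌊(13 + 10)/23⌋ = 1; p/q = (1·83 + 14)/(1·6 + 1) = 97/7; p² − 192·q² = 9409 − 9408 = 1.
  The first convergent with p² − 192·q² = 1 gives the fundamental solution (x₁, y₁) = (97, 7).
Step 2: Apply the recurrence (x_{n+1}, y_{n+1}) = (x₁x_n + 192y₁y_n, x₁y_n + y₁x_n) repeatedly.
  From (x_1, y_1) = (97, 7): x_2 = 97·97 + 192·7·7 = 18817; y_2 = 97·7 + 7·97 = 1358.
  From (x_2, y_2) = (18817, 1358): x_3 = 97·18817 + 192·7·1358 = 3650401; y_3 = 97·1358 + 7·18817 = 263445.
  From (x_3, y_3) = (3650401, 263445): x_4 = 97·3650401 + 192·7·263445 = 708158977; y_4 = 97·263445 + 7·3650401 = 51106972.
  From (x_4, y_4) = (708158977, 51106972): x_5 = 97·708158977 + 192·7·51106972 = 137379191137; y_5 = 97·51106972 + 7·708158977 = 9914489123.
Step 3: Verify x_5² - 192·y_5² = 18873042157456379352769 - 18873042157456379352768 = 1 (should be 1). ✓

(x_1, y_1) = (97, 7); (x_5, y_5) = (137379191137, 9914489123).


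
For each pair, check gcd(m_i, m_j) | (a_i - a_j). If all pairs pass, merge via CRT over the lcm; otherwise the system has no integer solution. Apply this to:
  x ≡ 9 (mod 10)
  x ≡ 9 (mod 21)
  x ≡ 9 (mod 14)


Moduli 10, 21, 14 are not pairwise coprime, so CRT works modulo lcm(m_i) when all pairwise compatibility conditions hold.
Pairwise compatibility: gcd(m_i, m_j) must divide a_i - a_j for every pair.
Merge one congruence at a time:
  Start: x ≡ 9 (mod 10).
  Combine with x ≡ 9 (mod 21): gcd(10, 21) = 1; 9 - 9 = 0, which IS divisible by 1, so compatible.
    Write x = 9 + 10·t and substitute into x ≡ 9 (mod 21): 10·t ≡ 9 − 9 = 0 (mod 21).
    The inverse of 10 mod 21 is 19 (since 10·19 = 190 = 9·21 + 1), so t ≡ 19·0 = 0 ≡ 0 (mod 21).
    Then x = 9 + 10·0 = 9, valid modulo lcm(10, 21) = 210: x ≡ 9 (mod 210).
  Combine with x ≡ 9 (mod 14): gcd(210, 14) = 14; 9 - 9 = 0, which IS divisible by 14, so compatible.
    Write x = 9 + 210·t and substitute into x ≡ 9 (mod 14): 210·t ≡ 9 − 9 = 0 (mod 14).
    Divide the congruence (and modulus) by g = 14: 15·t ≡ 0 (mod 1).
    Modulo 1 every t works; take t = 0.
    Then x = 9 + 210·0 = 9, valid modulo lcm(210, 14) = 210: x ≡ 9 (mod 210).
Verify: 9 mod 10 = 9, 9 mod 21 = 9, 9 mod 14 = 9.

x ≡ 9 (mod 210).


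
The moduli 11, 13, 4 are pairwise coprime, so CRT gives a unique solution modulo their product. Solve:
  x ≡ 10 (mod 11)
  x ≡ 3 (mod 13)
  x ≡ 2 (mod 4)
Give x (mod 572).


Moduli 11, 13, 4 are pairwise coprime; by CRT there is a unique solution modulo M = 11 · 13 · 4 = 572.
Solve pairwise, accumulating the modulus:
  Start with x ≡ 10 (mod 11).
  Combine with x ≡ 3 (mod 13): since gcd(11, 13) = 1, we get a unique residue mod 143.
    Write x = 10 + 11·t and substitute into x ≡ 3 (mod 13): 11·t ≡ 3 − 10 = -7 (mod 13).
    Reduce coefficients mod 13: 11·t ≡ 6 (mod 13).
    The inverse of 11 mod 13 is 6 (since 11·6 = 66 = 5·13 + 1), so t ≡ 6·6 = 36 ≡ 10 (mod 13).
    Then x = 10 + 11·10 = 120, valid modulo lcm(11, 13) = 143: x ≡ 120 (mod 143).
  Combine with x ≡ 2 (mod 4): since gcd(143, 4) = 1, we get a unique residue mod 572.
    Write x = 120 + 143·t and substitute into x ≡ 2 (mod 4): 143·t ≡ 2 − 120 = -118 (mod 4).
    Reduce coefficients mod 4: 3·t ≡ 2 (mod 4).
    The inverse of 3 mod 4 is 3 (since 3·3 = 9 = 2·4 + 1), so t ≡ 3·2 = 6 ≡ 2 (mod 4).
    Then x = 120 + 143·2 = 406, valid modulo lcm(143, 4) = 572: x ≡ 406 (mod 572).
Verify: 406 mod 11 = 10 ✓, 406 mod 13 = 3 ✓, 406 mod 4 = 2 ✓.

x ≡ 406 (mod 572).


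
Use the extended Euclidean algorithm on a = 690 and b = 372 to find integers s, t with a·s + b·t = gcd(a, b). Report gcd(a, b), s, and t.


Euclidean algorithm on (690, 372) — divide until remainder is 0:
  690 = 1 · 372 + 318
  372 = 1 · 318 + 54
  318 = 5 · 54 + 48
  54 = 1 · 48 + 6
  48 = 8 · 6 + 0
gcd(690, 372) = 6.
Track Bezout coefficients alongside the remainders: start with r₀ = 690 = a·1 + b·0 (s = 1, t = 0) and r₁ = 372 = a·0 + b·1 (s = 0, t = 1); each new remainder r_{k+1} = r_{k-1} − q_k·r_k inherits s_{k+1} = s_{k-1} − q_k·s_k, t_{k+1} = t_{k-1} − q_k·t_k, so r_k = a·s_k + b·t_k at every step:
  q = 1: r = 318, s = 1 − 1·0 = 1, t = 0 − 1·1 = -1  (check: 690·1 + 372·(-1) = 318)
  q = 1: r = 54, s = 0 − 1·1 = -1, t = 1 − 1·(-1) = 2  (check: 690·(-1) + 372·2 = 54)
  q = 5: r = 48, s = 1 − 5·(-1) = 6, t = -1 − 5·2 = -11  (check: 690·6 + 372·(-11) = 48)
  q = 1: r = 6, s = -1 − 1·6 = -7, t = 2 − 1·(-11) = 13  (check: 690·(-7) + 372·13 = 6)
The row with r = 6 (the gcd) gives the Bezout coefficients s = -7, t = 13.
Result: 690 · (-7) + 372 · (13) = 6.

gcd(690, 372) = 6; s = -7, t = 13 (check: 690·(-7) + 372·13 = 6).


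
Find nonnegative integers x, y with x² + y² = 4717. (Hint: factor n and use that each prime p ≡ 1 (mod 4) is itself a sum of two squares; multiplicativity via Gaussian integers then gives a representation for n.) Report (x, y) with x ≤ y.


Step 1: Factor n = 4717 = 53 · 89.
Step 2: Check the mod-4 condition on each prime factor: 53 ≡ 1 (mod 4), exponent 1; 89 ≡ 1 (mod 4), exponent 1.
All primes ≡ 3 (mod 4) appear to even exponent (or don't appear), so by the two-squares theorem n IS expressible as a sum of two squares.
Step 3: Build a representation. Here n = 53 · 89 is a product of primes ≡ 1 (mod 4). Each prime p ≡ 1 (mod 4) is itself a sum of two squares; find a² by testing p − a² for a perfect square:
  53: 53 − 1² = 52, 53 − 2² = 49 = 7² ⇒ 53 = 2² + 7².
  89: 89 − 1² = 88, 89 − 2² = 85, 89 − 3² = 80, 89 − 4² = 73, 89 − 5² = 64 = 8² ⇒ 89 = 5² + 8².
  Combine using the Brahmagupta–Fibonacci identity (a² + b²)(c² + d²) = (ac − bd)² + (ad + bc)² = (ac + bd)² + (ad − bc)²:
  53 · 89 = 4717: from (2² + 7²)(5² + 8²), take (2·5 − 7·8, 2·8 + 7·5) = (10 − 56, 16 + 35) = (-46, 51); dropping signs (only squares matter) gives (46, 51); check 46² + 51² = 2116 + 2601 = 4717 ✓.
Step 4: Order so x ≤ y and verify: 46² + 51² = 2116 + 2601 = 4717 = n. ✓

n = 4717 = 46² + 51² (one valid representation with x ≤ y).


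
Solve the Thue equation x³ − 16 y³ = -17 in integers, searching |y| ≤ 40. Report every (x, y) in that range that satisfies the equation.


The equation is x³ - 16y³ = -17. For fixed y, x³ = 16·y³ − 17, so a solution requires the RHS to be a perfect cube.
Strategy: iterate y from -40 to 40, compute RHS = 16·y³ − 17, and check whether it is a (positive or negative) perfect cube.
Check small values of y:
  y = 0: RHS = -17 is not a perfect cube.
  y = 1: RHS = -1 = (-1)³ ⇒ x = -1 works.
  y = -1: RHS = -33 is not a perfect cube.
  y = 2: RHS = 111 is not a perfect cube.
  y = -2: RHS = -145 is not a perfect cube.
  y = 3: RHS = 415 is not a perfect cube.
  y = -3: RHS = -449 is not a perfect cube.
Continuing the search up to |y| = 40 finds no further solutions beyond those listed.
Collected solutions: (-1, 1).

Solutions (with |y| ≤ 40): (-1, 1).


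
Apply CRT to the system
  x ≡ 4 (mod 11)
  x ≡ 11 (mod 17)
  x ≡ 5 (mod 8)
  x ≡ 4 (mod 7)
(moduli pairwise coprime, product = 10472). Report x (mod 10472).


Product of moduli M = 11 · 17 · 8 · 7 = 10472.
Merge one congruence at a time:
  Start: x ≡ 4 (mod 11).
  Combine with x ≡ 11 (mod 17); new modulus lcm = 187.
    Write x = 4 + 11·t and substitute into x ≡ 11 (mod 17): 11·t ≡ 11 − 4 = 7 (mod 17).
    The inverse of 11 mod 17 is 14 (since 11·14 = 154 = 9·17 + 1), so t ≡ 14·7 = 98 ≡ 13 (mod 17).
    Then x = 4 + 11·13 = 147, valid modulo lcm(11, 17) = 187: x ≡ 147 (mod 187).
  Combine with x ≡ 5 (mod 8); new modulus lcm = 1496.
    Write x = 147 + 187·t and substitute into x ≡ 5 (mod 8): 187·t ≡ 5 − 147 = -142 (mod 8).
    Reduce coefficients mod 8: 3·t ≡ 2 (mod 8).
    The inverse of 3 mod 8 is 3 (since 3·3 = 9 = 1·8 + 1), so t ≡ 3·2 = 6 ≡ 6 (mod 8).
    Then x = 147 + 187·6 = 1269, valid modulo lcm(187, 8) = 1496: x ≡ 1269 (mod 1496).
  Combine with x ≡ 4 (mod 7); new modulus lcm = 10472.
    Write x = 1269 + 1496·t and substitute into x ≡ 4 (mod 7): 1496·t ≡ 4 − 1269 = -1265 (mod 7).
    Reduce coefficients mod 7: 5·t ≡ 2 (mod 7).
    The inverse of 5 mod 7 is 3 (since 5·3 = 15 = 2·7 + 1), so t ≡ 3·2 = 6 ≡ 6 (mod 7).
    Then x = 1269 + 1496·6 = 10245, valid modulo lcm(1496, 7) = 10472: x ≡ 10245 (mod 10472).
Verify against each original: 10245 mod 11 = 4, 10245 mod 17 = 11, 10245 mod 8 = 5, 10245 mod 7 = 4.

x ≡ 10245 (mod 10472).


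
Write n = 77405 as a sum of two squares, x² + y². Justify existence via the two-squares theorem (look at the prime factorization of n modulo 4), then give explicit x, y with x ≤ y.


Step 1: Factor n = 77405 = 5 · 113 · 137.
Step 2: Check the mod-4 condition on each prime factor: 5 ≡ 1 (mod 4), exponent 1; 113 ≡ 1 (mod 4), exponent 1; 137 ≡ 1 (mod 4), exponent 1.
All primes ≡ 3 (mod 4) appear to even exponent (or don't appear), so by the two-squares theorem n IS expressible as a sum of two squares.
Step 3: Build a representation. Here n = 5 · 113 · 137 is a product of primes ≡ 1 (mod 4). Each prime p ≡ 1 (mod 4) is itself a sum of two squares; find a² by testing p − a² for a perfect square:
  5: 5 − 1² = 4 = 2² ⇒ 5 = 1² + 2².
  113: 113 − 1² = 112, 113 − 2² = 109, 113 − 3² = 104, 113 − 4² = 97, 113 − 5² = 88, 113 − 6² = 77, 113 − 7² = 64 = 8² ⇒ 113 = 7² + 8².
  137: 137 − 1² = 136, 137 − 2² = 133, 137 − 3² = 128, 137 − 4² = 121 = 11² ⇒ 137 = 4² + 11².
  Combine using the Brahmagupta–Fibonacci identity (a² + b²)(c² + d²) = (ac − bd)² + (ad + bc)² = (ac + bd)² + (ad − bc)²:
  5 · 113 = 565: from (1² + 2²)(7² + 8²), take (1·7 − 2·8, 1·8 + 2·7) = (7 − 16, 8 + 14) = (-9, 22); dropping signs (only squares matter) gives (9, 22); check 9² + 22² = 81 + 484 = 565 ✓.
  565 · 137 = 77405: from (9² + 22²)(4² + 11²), take (9·4 − 22·11, 9·11 + 22·4) = (36 − 242, 99 + 88) = (-206, 187); dropping signs (only squares matter) gives (206, 187); check 206² + 187² = 42436 + 34969 = 77405 ✓.
Step 4: Order so x ≤ y and verify: 187² + 206² = 34969 + 42436 = 77405 = n. ✓

n = 77405 = 187² + 206² (one valid representation with x ≤ y).


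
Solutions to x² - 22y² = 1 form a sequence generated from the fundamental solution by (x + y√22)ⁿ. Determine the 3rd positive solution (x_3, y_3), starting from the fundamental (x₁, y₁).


Step 1: Find the fundamental solution (x₁, y₁) of x² - 22y² = 1.
  Expand √22 as a continued fraction. a₀ = ⌊√22⌋ = 4; iterate m_{k+1} = d_k·a_k − m_k, d_{k+1} = (22 − m_{k+1}²)/d_k, a_{k+1} = ⌊(a₀ + m_{k+1})/d_{k+1}⌋ (starting m₀ = 0, d₀ = 1), with convergents p_k = a_k·p_{k-1} + p_{k-2}, q_k = a_k·q_{k-1} + q_{k-2} (p₋₁ = 1, q₋₁ = 0):
  k = 0: a₀ = 4; p₀/q₀ = 4/1; p₀² − 22·q₀² = 16 − 22 = -6.
  k = 1: m = 4, d = 6, a = ⌊(4 + 4)/6⌋ = 1; p/q = (1·4 + 1)/(1·1 + 0) = 5/1; p² − 22·q² = 25 − 22 = 3.
  k = 2: m = 2, d = 3, a = ⌊(4 + 2)/3⌋ = 2; p/q = (2·5 + 4)/(2·1 + 1) = 14/3; p² − 22·q² = 196 − 198 = -2.
  k = 3: m = 4, d = 2, a = ⌊(4 + 4)/2⌋ = 4; p/q = (4·14 + 5)/(4·3 + 1) = 61/13; p² − 22·q² = 3721 − 3718 = 3.
  k = 4: m = 4, d = 3, a = ⌊(4 + 4)/3⌋ = 2; p/q = (2·61 + 14)/(2·13 + 3) = 136/29; p² − 22·q² = 18496 − 18502 = -6.
  k = 5: m = 2, d = 6, a = ⌊(4 + 2)/6⌋ = 1; p/q = (1·136 + 61)/(1·29 + 13) = 197/42; p² − 22·q² = 38809 − 38808 = 1.
  The first convergent with p² − 22·q² = 1 gives the fundamental solution (x₁, y₁) = (197, 42).
Step 2: Apply the recurrence (x_{n+1}, y_{n+1}) = (x₁x_n + 22y₁y_n, x₁y_n + y₁x_n) repeatedly.
  From (x_1, y_1) = (197, 42): x_2 = 197·197 + 22·42·42 = 77617; y_2 = 197·42 + 42·197 = 16548.
  From (x_2, y_2) = (77617, 16548): x_3 = 197·77617 + 22·42·16548 = 30580901; y_3 = 197·16548 + 42·77617 = 6519870.
Step 3: Verify x_3² - 22·y_3² = 935191505971801 - 935191505971800 = 1 (should be 1). ✓

(x_1, y_1) = (197, 42); (x_3, y_3) = (30580901, 6519870).


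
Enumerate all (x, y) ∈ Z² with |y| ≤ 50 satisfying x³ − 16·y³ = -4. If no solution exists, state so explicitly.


The equation is x³ - 16y³ = -4. For fixed y, x³ = 16·y³ − 4, so a solution requires the RHS to be a perfect cube.
Strategy: iterate y from -50 to 50, compute RHS = 16·y³ − 4, and check whether it is a (positive or negative) perfect cube.
Check small values of y:
  y = 0: RHS = -4 is not a perfect cube.
  y = 1: RHS = 12 is not a perfect cube.
  y = -1: RHS = -20 is not a perfect cube.
  y = 2: RHS = 124 is not a perfect cube.
  y = -2: RHS = -132 is not a perfect cube.
  y = 3: RHS = 428 is not a perfect cube.
  y = -3: RHS = -436 is not a perfect cube.
Continuing the search up to |y| = 50 finds no solutions either.
No (x, y) in the scanned range satisfies the equation.

No integer solutions with |y| ≤ 50.


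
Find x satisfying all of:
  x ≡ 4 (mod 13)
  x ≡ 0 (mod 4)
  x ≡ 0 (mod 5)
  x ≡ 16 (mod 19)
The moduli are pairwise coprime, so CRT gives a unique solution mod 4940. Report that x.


Product of moduli M = 13 · 4 · 5 · 19 = 4940.
Merge one congruence at a time:
  Start: x ≡ 4 (mod 13).
  Combine with x ≡ 0 (mod 4); new modulus lcm = 52.
    Write x = 4 + 13·t and substitute into x ≡ 0 (mod 4): 13·t ≡ 0 − 4 = -4 (mod 4).
    Reduce coefficients mod 4: 1·t ≡ 0 (mod 4).
    So t ≡ 0 (mod 4).
    Then x = 4 + 13·0 = 4, valid modulo lcm(13, 4) = 52: x ≡ 4 (mod 52).
  Combine with x ≡ 0 (mod 5); new modulus lcm = 260.
    Write x = 4 + 52·t and substitute into x ≡ 0 (mod 5): 52·t ≡ 0 − 4 = -4 (mod 5).
    Reduce coefficients mod 5: 2·t ≡ 1 (mod 5).
    The inverse of 2 mod 5 is 3 (since 2·3 = 6 = 1·5 + 1), so t ≡ 3·1 = 3 ≡ 3 (mod 5).
    Then x = 4 + 52·3 = 160, valid modulo lcm(52, 5) = 260: x ≡ 160 (mod 260).
  Combine with x ≡ 16 (mod 19); new modulus lcm = 4940.
    Write x = 160 + 260·t and substitute into x ≡ 16 (mod 19): 260·t ≡ 16 − 160 = -144 (mod 19).
    Reduce coefficients mod 19: 13·t ≡ 8 (mod 19).
    The inverse of 13 mod 19 is 3 (since 13·3 = 39 = 2·19 + 1), so t ≡ 3·8 = 24 ≡ 5 (mod 19).
    Then x = 160 + 260·5 = 1460, valid modulo lcm(260, 19) = 4940: x ≡ 1460 (mod 4940).
Verify against each original: 1460 mod 13 = 4, 1460 mod 4 = 0, 1460 mod 5 = 0, 1460 mod 19 = 16.

x ≡ 1460 (mod 4940).


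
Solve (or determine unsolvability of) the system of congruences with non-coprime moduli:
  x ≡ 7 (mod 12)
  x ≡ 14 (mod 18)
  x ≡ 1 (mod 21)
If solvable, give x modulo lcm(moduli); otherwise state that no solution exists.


Moduli 12, 18, 21 are not pairwise coprime, so CRT works modulo lcm(m_i) when all pairwise compatibility conditions hold.
Pairwise compatibility: gcd(m_i, m_j) must divide a_i - a_j for every pair.
Merge one congruence at a time:
  Start: x ≡ 7 (mod 12).
  Combine with x ≡ 14 (mod 18): gcd(12, 18) = 6, and 14 - 7 = 7 is NOT divisible by 6.
    ⇒ system is inconsistent (no integer solution).

No solution (the system is inconsistent).


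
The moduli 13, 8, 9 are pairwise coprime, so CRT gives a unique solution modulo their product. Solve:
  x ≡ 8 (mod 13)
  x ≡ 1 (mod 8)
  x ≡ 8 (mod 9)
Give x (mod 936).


Moduli 13, 8, 9 are pairwise coprime; by CRT there is a unique solution modulo M = 13 · 8 · 9 = 936.
Solve pairwise, accumulating the modulus:
  Start with x ≡ 8 (mod 13).
  Combine with x ≡ 1 (mod 8): since gcd(13, 8) = 1, we get a unique residue mod 104.
    Write x = 8 + 13·t and substitute into x ≡ 1 (mod 8): 13·t ≡ 1 − 8 = -7 (mod 8).
    Reduce coefficients mod 8: 5·t ≡ 1 (mod 8).
    The inverse of 5 mod 8 is 5 (since 5·5 = 25 = 3·8 + 1), so t ≡ 5·1 = 5 ≡ 5 (mod 8).
    Then x = 8 + 13·5 = 73, valid modulo lcm(13, 8) = 104: x ≡ 73 (mod 104).
  Combine with x ≡ 8 (mod 9): since gcd(104, 9) = 1, we get a unique residue mod 936.
    Write x = 73 + 104·t and substitute into x ≡ 8 (mod 9): 104·t ≡ 8 − 73 = -65 (mod 9).
    Reduce coefficients mod 9: 5·t ≡ 7 (mod 9).
    The inverse of 5 mod 9 is 2 (since 5·2 = 10 = 1·9 + 1), so t ≡ 2·7 = 14 ≡ 5 (mod 9).
    Then x = 73 + 104·5 = 593, valid modulo lcm(104, 9) = 936: x ≡ 593 (mod 936).
Verify: 593 mod 13 = 8 ✓, 593 mod 8 = 1 ✓, 593 mod 9 = 8 ✓.

x ≡ 593 (mod 936).


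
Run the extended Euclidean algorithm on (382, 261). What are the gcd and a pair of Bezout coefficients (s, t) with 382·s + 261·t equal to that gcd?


Euclidean algorithm on (382, 261) — divide until remainder is 0:
  382 = 1 · 261 + 121
  261 = 2 · 121 + 19
  121 = 6 · 19 + 7
  19 = 2 · 7 + 5
  7 = 1 · 5 + 2
  5 = 2 · 2 + 1
  2 = 2 · 1 + 0
gcd(382, 261) = 1.
Track Bezout coefficients alongside the remainders: start with r₀ = 382 = a·1 + b·0 (s = 1, t = 0) and r₁ = 261 = a·0 + b·1 (s = 0, t = 1); each new remainder r_{k+1} = r_{k-1} − q_k·r_k inherits s_{k+1} = s_{k-1} − q_k·s_k, t_{k+1} = t_{k-1} − q_k·t_k, so r_k = a·s_k + b·t_k at every step:
  q = 1: r = 121, s = 1 − 1·0 = 1, t = 0 − 1·1 = -1  (check: 382·1 + 261·(-1) = 121)
  q = 2: r = 19, s = 0 − 2·1 = -2, t = 1 − 2·(-1) = 3  (check: 382·(-2) + 261·3 = 19)
  q = 6: r = 7, s = 1 − 6·(-2) = 13, t = -1 − 6·3 = -19  (check: 382·13 + 261·(-19) = 7)
  q = 2: r = 5, s = -2 − 2·13 = -28, t = 3 − 2·(-19) = 41  (check: 382·(-28) + 261·41 = 5)
  q = 1: r = 2, s = 13 − 1·(-28) = 41, t = -19 − 1·41 = -60  (check: 382·41 + 261·(-60) = 2)
  q = 2: r = 1, s = -28 − 2·41 = -110, t = 41 − 2·(-60) = 161  (check: 382·(-110) + 261·161 = 1)
The row with r = 1 (the gcd) gives the Bezout coefficients s = -110, t = 161.
Result: 382 · (-110) + 261 · (161) = 1.

gcd(382, 261) = 1; s = -110, t = 161 (check: 382·(-110) + 261·161 = 1).


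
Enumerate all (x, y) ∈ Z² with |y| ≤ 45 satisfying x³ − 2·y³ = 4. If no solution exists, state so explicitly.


The equation is x³ - 2y³ = 4. For fixed y, x³ = 2·y³ + 4, so a solution requires the RHS to be a perfect cube.
Strategy: iterate y from -45 to 45, compute RHS = 2·y³ + 4, and check whether it is a (positive or negative) perfect cube.
Check small values of y:
  y = 0: RHS = 4 is not a perfect cube.
  y = 1: RHS = 6 is not a perfect cube.
  y = -1: RHS = 2 is not a perfect cube.
  y = 2: RHS = 20 is not a perfect cube.
  y = -2: RHS = -12 is not a perfect cube.
  y = 3: RHS = 58 is not a perfect cube.
  y = -3: RHS = -50 is not a perfect cube.
Continuing the search up to |y| = 45 finds no solutions either.
No (x, y) in the scanned range satisfies the equation.

No integer solutions with |y| ≤ 45.


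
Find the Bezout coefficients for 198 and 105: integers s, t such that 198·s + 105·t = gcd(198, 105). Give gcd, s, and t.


Euclidean algorithm on (198, 105) — divide until remainder is 0:
  198 = 1 · 105 + 93
  105 = 1 · 93 + 12
  93 = 7 · 12 + 9
  12 = 1 · 9 + 3
  9 = 3 · 3 + 0
gcd(198, 105) = 3.
Track Bezout coefficients alongside the remainders: start with r₀ = 198 = a·1 + b·0 (s = 1, t = 0) and r₁ = 105 = a·0 + b·1 (s = 0, t = 1); each new remainder r_{k+1} = r_{k-1} − q_k·r_k inherits s_{k+1} = s_{k-1} − q_k·s_k, t_{k+1} = t_{k-1} − q_k·t_k, so r_k = a·s_k + b·t_k at every step:
  q = 1: r = 93, s = 1 − 1·0 = 1, t = 0 − 1·1 = -1  (check: 198·1 + 105·(-1) = 93)
  q = 1: r = 12, s = 0 − 1·1 = -1, t = 1 − 1·(-1) = 2  (check: 198·(-1) + 105·2 = 12)
  q = 7: r = 9, s = 1 − 7·(-1) = 8, t = -1 − 7·2 = -15  (check: 198·8 + 105·(-15) = 9)
  q = 1: r = 3, s = -1 − 1·8 = -9, t = 2 − 1·(-15) = 17  (check: 198·(-9) + 105·17 = 3)
The row with r = 3 (the gcd) gives the Bezout coefficients s = -9, t = 17.
Result: 198 · (-9) + 105 · (17) = 3.

gcd(198, 105) = 3; s = -9, t = 17 (check: 198·(-9) + 105·17 = 3).


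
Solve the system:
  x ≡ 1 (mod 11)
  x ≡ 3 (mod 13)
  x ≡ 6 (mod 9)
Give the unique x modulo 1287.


Moduli 11, 13, 9 are pairwise coprime; by CRT there is a unique solution modulo M = 11 · 13 · 9 = 1287.
Solve pairwise, accumulating the modulus:
  Start with x ≡ 1 (mod 11).
  Combine with x ≡ 3 (mod 13): since gcd(11, 13) = 1, we get a unique residue mod 143.
    Write x = 1 + 11·t and substitute into x ≡ 3 (mod 13): 11·t ≡ 3 − 1 = 2 (mod 13).
    The inverse of 11 mod 13 is 6 (since 11·6 = 66 = 5·13 + 1), so t ≡ 6·2 = 12 ≡ 12 (mod 13).
    Then x = 1 + 11·12 = 133, valid modulo lcm(11, 13) = 143: x ≡ 133 (mod 143).
  Combine with x ≡ 6 (mod 9): since gcd(143, 9) = 1, we get a unique residue mod 1287.
    Write x = 133 + 143·t and substitute into x ≡ 6 (mod 9): 143·t ≡ 6 − 133 = -127 (mod 9).
    Reduce coefficients mod 9: 8·t ≡ 8 (mod 9).
    The inverse of 8 mod 9 is 8 (since 8·8 = 64 = 7·9 + 1), so t ≡ 8·8 = 64 ≡ 1 (mod 9).
    Then x = 133 + 143·1 = 276, valid modulo lcm(143, 9) = 1287: x ≡ 276 (mod 1287).
Verify: 276 mod 11 = 1 ✓, 276 mod 13 = 3 ✓, 276 mod 9 = 6 ✓.

x ≡ 276 (mod 1287).


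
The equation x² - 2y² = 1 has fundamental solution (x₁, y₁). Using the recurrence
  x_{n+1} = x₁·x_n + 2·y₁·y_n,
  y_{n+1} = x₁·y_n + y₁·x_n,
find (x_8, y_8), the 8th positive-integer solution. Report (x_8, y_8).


Step 1: Find the fundamental solution (x₁, y₁) of x² - 2y² = 1.
  Expand √2 as a continued fraction. a₀ = ⌊√2⌋ = 1; iterate m_{k+1} = d_k·a_k − m_k, d_{k+1} = (2 − m_{k+1}²)/d_k, a_{k+1} = ⌊(a₀ + m_{k+1})/d_{k+1}⌋ (starting m₀ = 0, d₀ = 1), with convergents p_k = a_k·p_{k-1} + p_{k-2}, q_k = a_k·q_{k-1} + q_{k-2} (p₋₁ = 1, q₋₁ = 0):
  k = 0: a₀ = 1; p₀/q₀ = 1/1; p₀² − 2·q₀² = 1 − 2 = -1.
  k = 1: m = 1, d = 1, a = ⌊(1 + 1)/1⌋ = 2; p/q = (2·1 + 1)/(2·1 + 0) = 3/2; p² − 2·q² = 9 − 8 = 1.
  The first convergent with p² − 2·q² = 1 gives the fundamental solution (x₁, y₁) = (3, 2).
Step 2: Apply the recurrence (x_{n+1}, y_{n+1}) = (x₁x_n + 2y₁y_n, x₁y_n + y₁x_n) repeatedly.
  From (x_1, y_1) = (3, 2): x_2 = 3·3 + 2·2·2 = 17; y_2 = 3·2 + 2·3 = 12.
  From (x_2, y_2) = (17, 12): x_3 = 3·17 + 2·2·12 = 99; y_3 = 3·12 + 2·17 = 70.
  From (x_3, y_3) = (99, 70): x_4 = 3·99 + 2·2·70 = 577; y_4 = 3·70 + 2·99 = 408.
  From (x_4, y_4) = (577, 408): x_5 = 3·577 + 2·2·408 = 3363; y_5 = 3·408 + 2·577 = 2378.
  From (x_5, y_5) = (3363, 2378): x_6 = 3·3363 + 2·2·2378 = 19601; y_6 = 3·2378 + 2·3363 = 13860.
  From (x_6, y_6) = (19601, 13860): x_7 = 3·19601 + 2·2·13860 = 114243; y_7 = 3·13860 + 2·19601 = 80782.
  From (x_7, y_7) = (114243, 80782): x_8 = 3·114243 + 2·2·80782 = 665857; y_8 = 3·80782 + 2·114243 = 470832.
Step 3: Verify x_8² - 2·y_8² = 443365544449 - 443365544448 = 1 (should be 1). ✓

(x_1, y_1) = (3, 2); (x_8, y_8) = (665857, 470832).


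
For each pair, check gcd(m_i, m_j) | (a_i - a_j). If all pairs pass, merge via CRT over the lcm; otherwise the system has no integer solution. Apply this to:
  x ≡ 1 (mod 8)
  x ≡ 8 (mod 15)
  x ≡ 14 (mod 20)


Moduli 8, 15, 20 are not pairwise coprime, so CRT works modulo lcm(m_i) when all pairwise compatibility conditions hold.
Pairwise compatibility: gcd(m_i, m_j) must divide a_i - a_j for every pair.
Merge one congruence at a time:
  Start: x ≡ 1 (mod 8).
  Combine with x ≡ 8 (mod 15): gcd(8, 15) = 1; 8 - 1 = 7, which IS divisible by 1, so compatible.
    Write x = 1 + 8·t and substitute into x ≡ 8 (mod 15): 8·t ≡ 8 − 1 = 7 (mod 15).
    The inverse of 8 mod 15 is 2 (since 8·2 = 16 = 1·15 + 1), so t ≡ 2·7 = 14 ≡ 14 (mod 15).
    Then x = 1 + 8·14 = 113, valid modulo lcm(8, 15) = 120: x ≡ 113 (mod 120).
  Combine with x ≡ 14 (mod 20): gcd(120, 20) = 20, and 14 - 113 = -99 is NOT divisible by 20.
    ⇒ system is inconsistent (no integer solution).

No solution (the system is inconsistent).


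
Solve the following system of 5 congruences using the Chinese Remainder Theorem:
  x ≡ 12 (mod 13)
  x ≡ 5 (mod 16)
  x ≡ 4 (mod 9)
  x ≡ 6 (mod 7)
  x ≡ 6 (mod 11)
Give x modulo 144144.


Product of moduli M = 13 · 16 · 9 · 7 · 11 = 144144.
Merge one congruence at a time:
  Start: x ≡ 12 (mod 13).
  Combine with x ≡ 5 (mod 16); new modulus lcm = 208.
    Write x = 12 + 13·t and substitute into x ≡ 5 (mod 16): 13·t ≡ 5 − 12 = -7 (mod 16).
    Reduce coefficients mod 16: 13·t ≡ 9 (mod 16).
    The inverse of 13 mod 16 is 5 (since 13·5 = 65 = 4·16 + 1), so t ≡ 5·9 = 45 ≡ 13 (mod 16).
    Then x = 12 + 13·13 = 181, valid modulo lcm(13, 16) = 208: x ≡ 181 (mod 208).
  Combine with x ≡ 4 (mod 9); new modulus lcm = 1872.
    Write x = 181 + 208·t and substitute into x ≡ 4 (mod 9): 208·t ≡ 4 − 181 = -177 (mod 9).
    Reduce coefficients mod 9: 1·t ≡ 3 (mod 9).
    So t ≡ 3 (mod 9).
    Then x = 181 + 208·3 = 805, valid modulo lcm(208, 9) = 1872: x ≡ 805 (mod 1872).
  Combine with x ≡ 6 (mod 7); new modulus lcm = 13104.
    Write x = 805 + 1872·t and substitute into x ≡ 6 (mod 7): 1872·t ≡ 6 − 805 = -799 (mod 7).
    Reduce coefficients mod 7: 3·t ≡ 6 (mod 7).
    The inverse of 3 mod 7 is 5 (since 3·5 = 15 = 2·7 + 1), so t ≡ 5·6 = 30 ≡ 2 (mod 7).
    Then x = 805 + 1872·2 = 4549, valid modulo lcm(1872, 7) = 13104: x ≡ 4549 (mod 13104).
  Combine with x ≡ 6 (mod 11); new modulus lcm = 144144.
    Write x = 4549 + 13104·t and substitute into x ≡ 6 (mod 11): 13104·t ≡ 6 − 4549 = -4543 (mod 11).
    Reduce coefficients mod 11: 3·t ≡ 0 (mod 11).
    The inverse of 3 mod 11 is 4 (since 3·4 = 12 = 1·11 + 1), so t ≡ 4·0 = 0 ≡ 0 (mod 11).
    Then x = 4549 + 13104·0 = 4549, valid modulo lcm(13104, 11) = 144144: x ≡ 4549 (mod 144144).
Verify against each original: 4549 mod 13 = 12, 4549 mod 16 = 5, 4549 mod 9 = 4, 4549 mod 7 = 6, 4549 mod 11 = 6.

x ≡ 4549 (mod 144144).
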